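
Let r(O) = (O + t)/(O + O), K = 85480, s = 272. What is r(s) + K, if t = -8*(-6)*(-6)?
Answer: 2906319/34 ≈ 85480.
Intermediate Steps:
t = -288 (t = 48*(-6) = -288)
r(O) = (-288 + O)/(2*O) (r(O) = (O - 288)/(O + O) = (-288 + O)/((2*O)) = (-288 + O)*(1/(2*O)) = (-288 + O)/(2*O))
r(s) + K = (½)*(-288 + 272)/272 + 85480 = (½)*(1/272)*(-16) + 85480 = -1/34 + 85480 = 2906319/34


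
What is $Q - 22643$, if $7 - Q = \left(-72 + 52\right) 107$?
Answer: $-20496$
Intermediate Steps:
$Q = 2147$ ($Q = 7 - \left(-72 + 52\right) 107 = 7 - \left(-20\right) 107 = 7 - -2140 = 7 + 2140 = 2147$)
$Q - 22643 = 2147 - 22643 = -20496$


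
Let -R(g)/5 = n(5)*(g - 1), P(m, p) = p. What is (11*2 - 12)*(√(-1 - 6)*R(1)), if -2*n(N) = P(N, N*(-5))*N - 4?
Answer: 0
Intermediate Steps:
n(N) = 2 + 5*N²/2 (n(N) = -((N*(-5))*N - 4)/2 = -((-5*N)*N - 4)/2 = -(-5*N² - 4)/2 = -(-4 - 5*N²)/2 = 2 + 5*N²/2)
R(g) = 645/2 - 645*g/2 (R(g) = -5*(2 + (5/2)*5²)*(g - 1) = -5*(2 + (5/2)*25)*(-1 + g) = -5*(2 + 125/2)*(-1 + g) = -645*(-1 + g)/2 = -5*(-129/2 + 129*g/2) = 645/2 - 645*g/2)
(11*2 - 12)*(√(-1 - 6)*R(1)) = (11*2 - 12)*(√(-1 - 6)*(645/2 - 645/2*1)) = (22 - 12)*(√(-7)*(645/2 - 645/2)) = 10*((I*√7)*0) = 10*0 = 0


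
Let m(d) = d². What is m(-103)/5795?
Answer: 10609/5795 ≈ 1.8307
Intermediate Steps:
m(-103)/5795 = (-103)²/5795 = 10609*(1/5795) = 10609/5795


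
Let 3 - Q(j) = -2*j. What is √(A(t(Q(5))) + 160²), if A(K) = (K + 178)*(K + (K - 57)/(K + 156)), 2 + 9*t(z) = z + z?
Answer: √13264846462/714 ≈ 161.31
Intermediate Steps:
Q(j) = 3 + 2*j (Q(j) = 3 - (-2)*j = 3 + 2*j)
t(z) = -2/9 + 2*z/9 (t(z) = -2/9 + (z + z)/9 = -2/9 + (2*z)/9 = -2/9 + 2*z/9)
A(K) = (178 + K)*(K + (-57 + K)/(156 + K))
√(A(t(Q(5))) + 160²) = √((-10146 + (-2/9 + 2*(3 + 2*5)/9)³ + 335*(-2/9 + 2*(3 + 2*5)/9)² + 27889*(-2/9 + 2*(3 + 2*5)/9))/(156 + (-2/9 + 2*(3 + 2*5)/9)) + 160²) = √((-10146 + (-2/9 + 2*(3 + 10)/9)³ + 335*(-2/9 + 2*(3 + 10)/9)² + 27889*(-2/9 + 2*(3 + 10)/9))/(156 + (-2/9 + 2*(3 + 10)/9)) + 25600) = √((-10146 + (-2/9 + (2/9)*13)³ + 335*(-2/9 + (2/9)*13)² + 27889*(-2/9 + (2/9)*13))/(156 + (-2/9 + (2/9)*13)) + 25600) = √((-10146 + (-2/9 + 26/9)³ + 335*(-2/9 + 26/9)² + 27889*(-2/9 + 26/9))/(156 + (-2/9 + 26/9)) + 25600) = √((-10146 + (8/3)³ + 335*(8/3)² + 27889*(8/3))/(156 + 8/3) + 25600) = √((-10146 + 512/27 + 335*(64/9) + 223112/3)/(476/3) + 25600) = √(3*(-10146 + 512/27 + 21440/9 + 223112/3)/476 + 25600) = √((3/476)*(1798898/27) + 25600) = √(899449/2142 + 25600) = √(55734649/2142) = √13264846462/714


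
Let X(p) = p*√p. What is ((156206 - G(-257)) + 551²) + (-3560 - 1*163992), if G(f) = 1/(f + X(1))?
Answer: 74817281/256 ≈ 2.9226e+5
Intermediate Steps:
X(p) = p^(3/2)
G(f) = 1/(1 + f) (G(f) = 1/(f + 1^(3/2)) = 1/(f + 1) = 1/(1 + f))
((156206 - G(-257)) + 551²) + (-3560 - 1*163992) = ((156206 - 1/(1 - 257)) + 551²) + (-3560 - 1*163992) = ((156206 - 1/(-256)) + 303601) + (-3560 - 163992) = ((156206 - 1*(-1/256)) + 303601) - 167552 = ((156206 + 1/256) + 303601) - 167552 = (39988737/256 + 303601) - 167552 = 117710593/256 - 167552 = 74817281/256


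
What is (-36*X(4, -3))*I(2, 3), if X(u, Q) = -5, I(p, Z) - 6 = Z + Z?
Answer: 2160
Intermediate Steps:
I(p, Z) = 6 + 2*Z (I(p, Z) = 6 + (Z + Z) = 6 + 2*Z)
(-36*X(4, -3))*I(2, 3) = (-36*(-5))*(6 + 2*3) = 180*(6 + 6) = 180*12 = 2160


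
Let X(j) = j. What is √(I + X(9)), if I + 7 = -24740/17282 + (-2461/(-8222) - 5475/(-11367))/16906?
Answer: √327070246797180120338769312145/758500195587978 ≈ 0.75399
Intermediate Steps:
I = -38371771306971397/4551001173527868 (I = -7 + (-24740/17282 + (-2461/(-8222) - 5475/(-11367))/16906) = -7 + (-24740*1/17282 + (-2461*(-1/8222) - 5475*(-1/11367))*(1/16906)) = -7 + (-12370/8641 + (2461/8222 + 1825/3789)*(1/16906)) = -7 + (-12370/8641 + (24329879/31153158)*(1/16906)) = -7 + (-12370/8641 + 24329879/526675289148) = -7 - 6514763092276321/4551001173527868 = -38371771306971397/4551001173527868 ≈ -8.4315)
√(I + X(9)) = √(-38371771306971397/4551001173527868 + 9) = √(2587239254779415/4551001173527868) = √327070246797180120338769312145/758500195587978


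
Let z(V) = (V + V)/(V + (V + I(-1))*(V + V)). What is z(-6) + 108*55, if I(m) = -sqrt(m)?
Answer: 742478/125 + 4*I/125 ≈ 5939.8 + 0.032*I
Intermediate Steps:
z(V) = 2*V/(V + 2*V*(V - I)) (z(V) = (V + V)/(V + (V - sqrt(-1))*(V + V)) = (2*V)/(V + (V - I)*(2*V)) = (2*V)/(V + 2*V*(V - I)) = 2*V/(V + 2*V*(V - I)))
z(-6) + 108*55 = 2/(1 - 2*I + 2*(-6)) + 108*55 = 2/(1 - 2*I - 12) + 5940 = 2/(-11 - 2*I) + 5940 = 2*((-11 + 2*I)/125) + 5940 = 2*(-11 + 2*I)/125 + 5940 = 5940 + 2*(-11 + 2*I)/125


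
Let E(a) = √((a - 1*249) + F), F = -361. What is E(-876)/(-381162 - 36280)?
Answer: -I*√1486/417442 ≈ -9.2345e-5*I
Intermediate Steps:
E(a) = √(-610 + a) (E(a) = √((a - 1*249) - 361) = √((a - 249) - 361) = √((-249 + a) - 361) = √(-610 + a))
E(-876)/(-381162 - 36280) = √(-610 - 876)/(-381162 - 36280) = √(-1486)/(-417442) = (I*√1486)*(-1/417442) = -I*√1486/417442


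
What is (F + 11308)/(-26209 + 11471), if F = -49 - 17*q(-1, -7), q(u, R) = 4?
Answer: -11191/14738 ≈ -0.75933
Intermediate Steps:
F = -117 (F = -49 - 17*4 = -49 - 68 = -117)
(F + 11308)/(-26209 + 11471) = (-117 + 11308)/(-26209 + 11471) = 11191/(-14738) = 11191*(-1/14738) = -11191/14738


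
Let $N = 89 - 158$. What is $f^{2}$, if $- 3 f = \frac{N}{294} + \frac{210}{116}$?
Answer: $\frac{5013121}{18173169} \approx 0.27585$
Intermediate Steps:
$N = -69$
$f = - \frac{2239}{4263}$ ($f = - \frac{- \frac{69}{294} + \frac{210}{116}}{3} = - \frac{\left(-69\right) \frac{1}{294} + 210 \cdot \frac{1}{116}}{3} = - \frac{- \frac{23}{98} + \frac{105}{58}}{3} = \left(- \frac{1}{3}\right) \frac{2239}{1421} = - \frac{2239}{4263} \approx -0.52522$)
$f^{2} = \left(- \frac{2239}{4263}\right)^{2} = \frac{5013121}{18173169}$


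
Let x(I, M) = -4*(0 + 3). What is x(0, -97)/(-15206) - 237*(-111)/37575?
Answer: 22248619/31742525 ≈ 0.70091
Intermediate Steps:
x(I, M) = -12 (x(I, M) = -4*3 = -12)
x(0, -97)/(-15206) - 237*(-111)/37575 = -12/(-15206) - 237*(-111)/37575 = -12*(-1/15206) + 26307*(1/37575) = 6/7603 + 2923/4175 = 22248619/31742525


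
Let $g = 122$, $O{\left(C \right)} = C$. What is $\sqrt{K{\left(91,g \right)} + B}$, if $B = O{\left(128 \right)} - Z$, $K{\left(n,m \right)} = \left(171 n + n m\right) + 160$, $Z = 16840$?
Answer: $\sqrt{10111} \approx 100.55$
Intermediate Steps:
$K{\left(n,m \right)} = 160 + 171 n + m n$ ($K{\left(n,m \right)} = \left(171 n + m n\right) + 160 = 160 + 171 n + m n$)
$B = -16712$ ($B = 128 - 16840 = -16712$)
$\sqrt{K{\left(91,g \right)} + B} = \sqrt{\left(160 + 171 \cdot 91 + 122 \cdot 91\right) - 16712} = \sqrt{\left(160 + 15561 + 11102\right) - 16712} = \sqrt{26823 - 16712} = \sqrt{10111}$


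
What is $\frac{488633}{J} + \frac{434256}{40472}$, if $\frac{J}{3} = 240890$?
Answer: $\frac{41699967287}{3655987530} \approx 11.406$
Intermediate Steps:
$J = 722670$ ($J = 3 \cdot 240890 = 722670$)
$\frac{488633}{J} + \frac{434256}{40472} = \frac{488633}{722670} + \frac{434256}{40472} = 488633 \cdot \frac{1}{722670} + 434256 \cdot \frac{1}{40472} = \frac{488633}{722670} + \frac{54282}{5059} = \frac{41699967287}{3655987530}$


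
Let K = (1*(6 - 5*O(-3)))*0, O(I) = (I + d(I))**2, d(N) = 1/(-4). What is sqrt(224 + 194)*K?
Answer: 0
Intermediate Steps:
d(N) = -1/4
O(I) = (-1/4 + I)**2 (O(I) = (I - 1/4)**2 = (-1/4 + I)**2)
K = 0 (K = (1*(6 - 5*(-1 + 4*(-3))**2/16))*0 = (1*(6 - 5*(-1 - 12)**2/16))*0 = (1*(6 - 5*(-13)**2/16))*0 = (1*(6 - 5*169/16))*0 = (1*(6 - 845/16))*0 = (1*(-749/16))*0 = -749/16*0 = 0)
sqrt(224 + 194)*K = sqrt(224 + 194)*0 = sqrt(418)*0 = 0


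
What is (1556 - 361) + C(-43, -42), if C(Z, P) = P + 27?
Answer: 1180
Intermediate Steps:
C(Z, P) = 27 + P
(1556 - 361) + C(-43, -42) = (1556 - 361) + (27 - 42) = 1195 - 15 = 1180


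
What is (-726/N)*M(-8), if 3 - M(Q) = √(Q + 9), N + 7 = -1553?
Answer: 121/130 ≈ 0.93077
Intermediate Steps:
N = -1560 (N = -7 - 1553 = -1560)
M(Q) = 3 - √(9 + Q) (M(Q) = 3 - √(Q + 9) = 3 - √(9 + Q))
(-726/N)*M(-8) = (-726/(-1560))*(3 - √(9 - 8)) = (-726*(-1/1560))*(3 - √1) = 121*(3 - 1*1)/260 = 121*(3 - 1)/260 = (121/260)*2 = 121/130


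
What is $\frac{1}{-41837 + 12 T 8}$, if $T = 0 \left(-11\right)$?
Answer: $- \frac{1}{41837} \approx -2.3902 \cdot 10^{-5}$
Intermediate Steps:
$T = 0$
$\frac{1}{-41837 + 12 T 8} = \frac{1}{-41837 + 12 \cdot 0 \cdot 8} = \frac{1}{-41837 + 0 \cdot 8} = \frac{1}{-41837 + 0} = \frac{1}{-41837} = - \frac{1}{41837}$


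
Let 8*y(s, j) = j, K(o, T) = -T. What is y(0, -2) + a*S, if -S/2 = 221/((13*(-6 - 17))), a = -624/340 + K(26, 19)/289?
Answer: -23931/7820 ≈ -3.0602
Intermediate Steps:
y(s, j) = j/8
a = -2747/1445 (a = -624/340 - 1*19/289 = -624*1/340 - 19*1/289 = -156/85 - 19/289 = -2747/1445 ≈ -1.9010)
S = 34/23 (S = -442/(13*(-6 - 17)) = -442/(13*(-23)) = -442/(-299) = -442*(-1)/299 = -2*(-17/23) = 34/23 ≈ 1.4783)
y(0, -2) + a*S = (⅛)*(-2) - 2747/1445*34/23 = -¼ - 5494/1955 = -23931/7820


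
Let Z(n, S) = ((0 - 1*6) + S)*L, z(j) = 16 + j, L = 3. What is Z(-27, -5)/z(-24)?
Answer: 33/8 ≈ 4.1250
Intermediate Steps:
Z(n, S) = -18 + 3*S (Z(n, S) = ((0 - 1*6) + S)*3 = ((0 - 6) + S)*3 = (-6 + S)*3 = -18 + 3*S)
Z(-27, -5)/z(-24) = (-18 + 3*(-5))/(16 - 24) = (-18 - 15)/(-8) = -33*(-⅛) = 33/8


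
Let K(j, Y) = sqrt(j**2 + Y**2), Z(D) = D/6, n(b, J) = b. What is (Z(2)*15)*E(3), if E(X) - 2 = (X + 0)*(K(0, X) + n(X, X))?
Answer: 100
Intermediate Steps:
Z(D) = D/6 (Z(D) = D*(1/6) = D/6)
K(j, Y) = sqrt(Y**2 + j**2)
E(X) = 2 + X*(X + sqrt(X**2)) (E(X) = 2 + (X + 0)*(sqrt(X**2 + 0**2) + X) = 2 + X*(sqrt(X**2 + 0) + X) = 2 + X*(sqrt(X**2) + X) = 2 + X*(X + sqrt(X**2)))
(Z(2)*15)*E(3) = (((1/6)*2)*15)*(2 + 3**2 + 3*sqrt(3**2)) = ((1/3)*15)*(2 + 9 + 3*sqrt(9)) = 5*(2 + 9 + 3*3) = 5*(2 + 9 + 9) = 5*20 = 100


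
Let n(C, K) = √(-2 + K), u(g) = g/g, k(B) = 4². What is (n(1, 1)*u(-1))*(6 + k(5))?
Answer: 22*I ≈ 22.0*I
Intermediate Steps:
k(B) = 16
u(g) = 1
(n(1, 1)*u(-1))*(6 + k(5)) = (√(-2 + 1)*1)*(6 + 16) = (√(-1)*1)*22 = (I*1)*22 = I*22 = 22*I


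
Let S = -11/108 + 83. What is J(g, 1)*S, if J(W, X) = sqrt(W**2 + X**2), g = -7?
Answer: 44765*sqrt(2)/108 ≈ 586.18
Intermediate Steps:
S = 8953/108 (S = -11*1/108 + 83 = -11/108 + 83 = 8953/108 ≈ 82.898)
J(g, 1)*S = sqrt((-7)**2 + 1**2)*(8953/108) = sqrt(49 + 1)*(8953/108) = sqrt(50)*(8953/108) = (5*sqrt(2))*(8953/108) = 44765*sqrt(2)/108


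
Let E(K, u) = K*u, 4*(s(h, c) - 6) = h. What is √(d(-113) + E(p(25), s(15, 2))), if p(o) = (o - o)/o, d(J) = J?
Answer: I*√113 ≈ 10.63*I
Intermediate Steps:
p(o) = 0 (p(o) = 0/o = 0)
s(h, c) = 6 + h/4
√(d(-113) + E(p(25), s(15, 2))) = √(-113 + 0*(6 + (¼)*15)) = √(-113 + 0*(6 + 15/4)) = √(-113 + 0*(39/4)) = √(-113 + 0) = √(-113) = I*√113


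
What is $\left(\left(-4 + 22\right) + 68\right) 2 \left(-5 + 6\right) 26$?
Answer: $4472$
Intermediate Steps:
$\left(\left(-4 + 22\right) + 68\right) 2 \left(-5 + 6\right) 26 = \left(18 + 68\right) 2 \cdot 1 \cdot 26 = 86 \cdot 2 \cdot 26 = 86 \cdot 52 = 4472$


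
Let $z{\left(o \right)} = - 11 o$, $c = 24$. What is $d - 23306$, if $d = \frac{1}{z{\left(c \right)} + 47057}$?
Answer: $- \frac{1090557657}{46793} \approx -23306.0$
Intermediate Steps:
$d = \frac{1}{46793}$ ($d = \frac{1}{\left(-11\right) 24 + 47057} = \frac{1}{-264 + 47057} = \frac{1}{46793} \approx 2.1371 \cdot 10^{-5}$)
$d - 23306 = \frac{1}{46793} - 23306 = - \frac{1090557657}{46793}$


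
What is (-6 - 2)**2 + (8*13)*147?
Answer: 15352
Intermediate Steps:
(-6 - 2)**2 + (8*13)*147 = (-8)**2 + 104*147 = 64 + 15288 = 15352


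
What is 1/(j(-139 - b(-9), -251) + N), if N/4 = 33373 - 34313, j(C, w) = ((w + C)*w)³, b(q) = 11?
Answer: 1/1019657416190691 ≈ 9.8072e-16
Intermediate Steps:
j(C, w) = w³*(C + w)³ (j(C, w) = ((C + w)*w)³ = (w*(C + w))³ = w³*(C + w)³)
N = -3760 (N = 4*(33373 - 34313) = 4*(-940) = -3760)
1/(j(-139 - b(-9), -251) + N) = 1/((-251)³*((-139 - 1*11) - 251)³ - 3760) = 1/(-15813251*((-139 - 11) - 251)³ - 3760) = 1/(-15813251*(-150 - 251)³ - 3760) = 1/(-15813251*(-401)³ - 3760) = 1/(-15813251*(-64481201) - 3760) = 1/(1019657416194451 - 3760) = 1/1019657416190691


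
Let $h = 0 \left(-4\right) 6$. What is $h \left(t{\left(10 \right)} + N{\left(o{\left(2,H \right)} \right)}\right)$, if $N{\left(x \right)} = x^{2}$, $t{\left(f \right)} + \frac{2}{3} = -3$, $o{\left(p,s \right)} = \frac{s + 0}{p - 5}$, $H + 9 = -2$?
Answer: $0$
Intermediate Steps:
$H = -11$ ($H = -9 - 2 = -11$)
$h = 0$ ($h = 0 \cdot 6 = 0$)
$o{\left(p,s \right)} = \frac{s}{-5 + p}$
$t{\left(f \right)} = - \frac{11}{3}$ ($t{\left(f \right)} = - \frac{2}{3} - 3 = - \frac{11}{3}$)
$h \left(t{\left(10 \right)} + N{\left(o{\left(2,H \right)} \right)}\right) = 0 \left(- \frac{11}{3} + \left(- \frac{11}{-5 + 2}\right)^{2}\right) = 0 \left(- \frac{11}{3} + \left(- \frac{11}{-3}\right)^{2}\right) = 0 \left(- \frac{11}{3} + \left(\left(-11\right) \left(- \frac{1}{3}\right)\right)^{2}\right) = 0 \left(- \frac{11}{3} + \left(\frac{11}{3}\right)^{2}\right) = 0 \left(- \frac{11}{3} + \frac{121}{9}\right) = 0 \cdot \frac{88}{9} = 0$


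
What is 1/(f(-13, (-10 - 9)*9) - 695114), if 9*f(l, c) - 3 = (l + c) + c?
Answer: -9/6256378 ≈ -1.4385e-6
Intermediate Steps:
f(l, c) = ⅓ + l/9 + 2*c/9 (f(l, c) = ⅓ + ((l + c) + c)/9 = ⅓ + ((c + l) + c)/9 = ⅓ + (l + 2*c)/9 = ⅓ + (l/9 + 2*c/9) = ⅓ + l/9 + 2*c/9)
1/(f(-13, (-10 - 9)*9) - 695114) = 1/((⅓ + (⅑)*(-13) + 2*((-10 - 9)*9)/9) - 695114) = 1/((⅓ - 13/9 + 2*(-19*9)/9) - 695114) = 1/((⅓ - 13/9 + (2/9)*(-171)) - 695114) = 1/((⅓ - 13/9 - 38) - 695114) = 1/(-352/9 - 695114) = 1/(-6256378/9) = -9/6256378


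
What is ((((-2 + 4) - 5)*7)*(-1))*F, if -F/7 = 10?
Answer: -1470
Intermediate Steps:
F = -70 (F = -7*10 = -70)
((((-2 + 4) - 5)*7)*(-1))*F = ((((-2 + 4) - 5)*7)*(-1))*(-70) = (((2 - 5)*7)*(-1))*(-70) = (-3*7*(-1))*(-70) = -21*(-1)*(-70) = 21*(-70) = -1470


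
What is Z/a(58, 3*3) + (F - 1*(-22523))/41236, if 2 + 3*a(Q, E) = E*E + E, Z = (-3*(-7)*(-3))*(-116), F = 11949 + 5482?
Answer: 28361688/113399 ≈ 250.11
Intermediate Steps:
F = 17431
Z = 7308 (Z = (21*(-3))*(-116) = -63*(-116) = 7308)
a(Q, E) = -⅔ + E/3 + E²/3 (a(Q, E) = -⅔ + (E*E + E)/3 = -⅔ + (E² + E)/3 = -⅔ + (E + E²)/3 = -⅔ + (E/3 + E²/3) = -⅔ + E/3 + E²/3)
Z/a(58, 3*3) + (F - 1*(-22523))/41236 = 7308/(-⅔ + (3*3)/3 + (3*3)²/3) + (17431 - 1*(-22523))/41236 = 7308/(-⅔ + (⅓)*9 + (⅓)*9²) + (17431 + 22523)*(1/41236) = 7308/(-⅔ + 3 + (⅓)*81) + 39954*(1/41236) = 7308/(-⅔ + 3 + 27) + 19977/20618 = 7308/(88/3) + 19977/20618 = 7308*(3/88) + 19977/20618 = 5481/22 + 19977/20618 = 28361688/113399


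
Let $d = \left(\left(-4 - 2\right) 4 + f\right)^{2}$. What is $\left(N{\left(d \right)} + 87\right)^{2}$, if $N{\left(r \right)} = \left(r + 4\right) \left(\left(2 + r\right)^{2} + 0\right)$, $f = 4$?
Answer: $4262536393338609$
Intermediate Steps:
$d = 400$ ($d = \left(\left(-4 - 2\right) 4 + 4\right)^{2} = \left(\left(-6\right) 4 + 4\right)^{2} = \left(-24 + 4\right)^{2} = \left(-20\right)^{2} = 400$)
$N{\left(r \right)} = \left(2 + r\right)^{2} \left(4 + r\right)$ ($N{\left(r \right)} = \left(4 + r\right) \left(2 + r\right)^{2} = \left(2 + r\right)^{2} \left(4 + r\right)$)
$\left(N{\left(d \right)} + 87\right)^{2} = \left(\left(2 + 400\right)^{2} \left(4 + 400\right) + 87\right)^{2} = \left(402^{2} \cdot 404 + 87\right)^{2} = \left(161604 \cdot 404 + 87\right)^{2} = \left(65288016 + 87\right)^{2} = 65288103^{2} = 4262536393338609$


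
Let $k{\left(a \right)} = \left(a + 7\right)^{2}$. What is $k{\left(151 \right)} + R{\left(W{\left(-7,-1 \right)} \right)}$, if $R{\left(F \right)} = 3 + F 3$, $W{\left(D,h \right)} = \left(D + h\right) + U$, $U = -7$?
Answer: $24922$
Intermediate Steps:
$W{\left(D,h \right)} = -7 + D + h$ ($W{\left(D,h \right)} = \left(D + h\right) - 7 = -7 + D + h$)
$R{\left(F \right)} = 3 + 3 F$
$k{\left(a \right)} = \left(7 + a\right)^{2}$
$k{\left(151 \right)} + R{\left(W{\left(-7,-1 \right)} \right)} = \left(7 + 151\right)^{2} + \left(3 + 3 \left(-7 - 7 - 1\right)\right) = 158^{2} + \left(3 + 3 \left(-15\right)\right) = 24964 + \left(3 - 45\right) = 24964 - 42 = 24922$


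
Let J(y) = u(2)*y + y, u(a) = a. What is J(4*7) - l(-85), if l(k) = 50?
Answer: 34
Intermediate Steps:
J(y) = 3*y (J(y) = 2*y + y = 3*y)
J(4*7) - l(-85) = 3*(4*7) - 1*50 = 3*28 - 50 = 84 - 50 = 34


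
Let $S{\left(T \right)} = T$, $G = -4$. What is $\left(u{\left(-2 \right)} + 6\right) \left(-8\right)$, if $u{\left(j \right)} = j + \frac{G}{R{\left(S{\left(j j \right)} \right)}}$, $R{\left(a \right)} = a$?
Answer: $-24$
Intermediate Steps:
$u{\left(j \right)} = j - \frac{4}{j^{2}}$ ($u{\left(j \right)} = j - \frac{4}{j j} = j - \frac{4}{j^{2}}$)
$\left(u{\left(-2 \right)} + 6\right) \left(-8\right) = \left(\left(-2 - \frac{4}{4}\right) + 6\right) \left(-8\right) = \left(\left(-2 - 1\right) + 6\right) \left(-8\right) = \left(-3 + 6\right) \left(-8\right) = 3 \left(-8\right) = -24$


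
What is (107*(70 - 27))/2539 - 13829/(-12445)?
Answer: 92371276/31597855 ≈ 2.9233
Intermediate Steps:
(107*(70 - 27))/2539 - 13829/(-12445) = (107*43)*(1/2539) - 13829*(-1/12445) = 4601*(1/2539) + 13829/12445 = 4601/2539 + 13829/12445 = 92371276/31597855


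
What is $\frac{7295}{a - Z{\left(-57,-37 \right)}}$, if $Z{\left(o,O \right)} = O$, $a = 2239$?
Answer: $\frac{7295}{2276} \approx 3.2052$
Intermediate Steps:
$\frac{7295}{a - Z{\left(-57,-37 \right)}} = \frac{7295}{2239 - -37} = \frac{7295}{2239 + 37} = \frac{7295}{2276}$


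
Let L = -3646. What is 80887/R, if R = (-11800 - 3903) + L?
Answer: -80887/19349 ≈ -4.1804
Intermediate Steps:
R = -19349 (R = (-11800 - 3903) - 3646 = -15703 - 3646 = -19349)
80887/R = 80887/(-19349) = 80887*(-1/19349) = -80887/19349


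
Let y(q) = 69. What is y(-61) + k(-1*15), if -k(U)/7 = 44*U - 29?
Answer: 4892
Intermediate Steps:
k(U) = 203 - 308*U (k(U) = -7*(44*U - 29) = -7*(-29 + 44*U) = 203 - 308*U)
y(-61) + k(-1*15) = 69 + (203 - (-308)*15) = 69 + (203 - 308*(-15)) = 69 + (203 + 4620) = 69 + 4823 = 4892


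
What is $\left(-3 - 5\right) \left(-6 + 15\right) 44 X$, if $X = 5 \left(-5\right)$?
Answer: $79200$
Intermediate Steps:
$X = -25$
$\left(-3 - 5\right) \left(-6 + 15\right) 44 X = \left(-3 - 5\right) \left(-6 + 15\right) 44 \left(-25\right) = \left(-8\right) 9 \cdot 44 \left(-25\right) = \left(-72\right) 44 \left(-25\right) = \left(-3168\right) \left(-25\right) = 79200$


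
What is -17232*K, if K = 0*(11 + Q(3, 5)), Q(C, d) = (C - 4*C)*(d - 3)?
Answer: 0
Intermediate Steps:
Q(C, d) = -3*C*(-3 + d) (Q(C, d) = (-3*C)*(-3 + d) = -3*C*(-3 + d))
K = 0 (K = 0*(11 + 3*3*(3 - 1*5)) = 0*(11 + 3*3*(3 - 5)) = 0*(11 + 3*3*(-2)) = 0*(11 - 18) = 0*(-7) = 0)
-17232*K = -17232*0 = 0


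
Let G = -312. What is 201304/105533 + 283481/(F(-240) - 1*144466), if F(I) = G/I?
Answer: -8352784042/152457931851 ≈ -0.054787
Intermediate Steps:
F(I) = -312/I
201304/105533 + 283481/(F(-240) - 1*144466) = 201304/105533 + 283481/(-312/(-240) - 1*144466) = 201304*(1/105533) + 283481/(-312*(-1/240) - 144466) = 201304/105533 + 283481/(13/10 - 144466) = 201304/105533 + 283481/(-1444647/10) = 201304/105533 + 283481*(-10/1444647) = 201304/105533 - 2834810/1444647 = -8352784042/152457931851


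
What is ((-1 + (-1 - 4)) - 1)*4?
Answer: -28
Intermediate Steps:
((-1 + (-1 - 4)) - 1)*4 = ((-1 - 5) - 1)*4 = (-6 - 1)*4 = -7*4 = -28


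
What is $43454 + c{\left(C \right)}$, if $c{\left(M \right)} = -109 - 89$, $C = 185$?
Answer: $43256$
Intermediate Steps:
$c{\left(M \right)} = -198$
$43454 + c{\left(C \right)} = 43454 - 198 = 43256$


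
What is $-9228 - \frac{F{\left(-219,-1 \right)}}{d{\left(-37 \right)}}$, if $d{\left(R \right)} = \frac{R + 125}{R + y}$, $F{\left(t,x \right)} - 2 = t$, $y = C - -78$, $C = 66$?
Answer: $- \frac{788845}{88} \approx -8964.1$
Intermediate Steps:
$y = 144$ ($y = 66 - -78 = 66 + 78 = 144$)
$F{\left(t,x \right)} = 2 + t$
$d{\left(R \right)} = \frac{125 + R}{144 + R}$ ($d{\left(R \right)} = \frac{R + 125}{R + 144} = \frac{125 + R}{144 + R}$)
$-9228 - \frac{F{\left(-219,-1 \right)}}{d{\left(-37 \right)}} = -9228 - \frac{2 - 219}{\frac{1}{144 - 37} \left(125 - 37\right)} = -9228 - - \frac{217}{\frac{1}{107} \cdot 88} = -9228 - - \frac{217}{\frac{88}{107}} = -9228 - \left(-217\right) \frac{107}{88} = -9228 - - \frac{23219}{88} = -9228 + \frac{23219}{88} = - \frac{788845}{88}$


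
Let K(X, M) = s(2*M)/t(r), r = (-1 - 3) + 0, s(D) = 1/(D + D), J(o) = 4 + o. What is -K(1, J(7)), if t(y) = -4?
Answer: 1/176 ≈ 0.0056818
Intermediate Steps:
s(D) = 1/(2*D)
r = -4 (r = -4 + 0 = -4)
K(X, M) = -1/(16*M) (K(X, M) = (1/(2*((2*M))))/(-4) = ((1/(2*M))/2)*(-¼) = (1/(4*M))*(-¼) = -1/(16*M))
-K(1, J(7)) = -(-1)/(16*(4 + 7)) = -(-1)/(16*11) = -1*(-1/176) = 1/176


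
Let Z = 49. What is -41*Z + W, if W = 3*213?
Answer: -1370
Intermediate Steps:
W = 639
-41*Z + W = -41*49 + 639 = -2009 + 639 = -1370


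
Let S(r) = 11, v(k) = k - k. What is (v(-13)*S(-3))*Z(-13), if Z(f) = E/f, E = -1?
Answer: 0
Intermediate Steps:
v(k) = 0
Z(f) = -1/f
(v(-13)*S(-3))*Z(-13) = (0*11)*(-1/(-13)) = 0*(-1*(-1/13)) = 0*(1/13) = 0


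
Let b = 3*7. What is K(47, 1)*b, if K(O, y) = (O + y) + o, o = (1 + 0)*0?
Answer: 1008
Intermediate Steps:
b = 21
o = 0 (o = 1*0 = 0)
K(O, y) = O + y (K(O, y) = (O + y) + 0 = O + y)
K(47, 1)*b = (47 + 1)*21 = 48*21 = 1008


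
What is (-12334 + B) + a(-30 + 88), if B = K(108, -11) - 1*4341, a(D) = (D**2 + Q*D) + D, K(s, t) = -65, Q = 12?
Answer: -12622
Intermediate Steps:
a(D) = D**2 + 13*D (a(D) = (D**2 + 12*D) + D = D**2 + 13*D)
B = -4406 (B = -65 - 1*4341 = -65 - 4341 = -4406)
(-12334 + B) + a(-30 + 88) = (-12334 - 4406) + (-30 + 88)*(13 + (-30 + 88)) = -16740 + 58*(13 + 58) = -16740 + 58*71 = -16740 + 4118 = -12622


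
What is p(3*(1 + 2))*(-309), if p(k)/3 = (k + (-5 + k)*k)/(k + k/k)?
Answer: -8343/2 ≈ -4171.5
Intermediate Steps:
p(k) = 3*(k + k*(-5 + k))/(1 + k) (p(k) = 3*((k + (-5 + k)*k)/(k + k/k)) = 3*((k + k*(-5 + k))/(k + 1)) = 3*((k + k*(-5 + k))/(1 + k)) = 3*(k + k*(-5 + k))/(1 + k))
p(3*(1 + 2))*(-309) = (3*(3*(1 + 2))*(-4 + 3*(1 + 2))/(1 + 3*(1 + 2)))*(-309) = (3*(3*3)*(-4 + 3*3)/(1 + 3*3))*(-309) = (3*9*(-4 + 9)/(1 + 9))*(-309) = (3*9*5/10)*(-309) = (3*9*(⅒)*5)*(-309) = (27/2)*(-309) = -8343/2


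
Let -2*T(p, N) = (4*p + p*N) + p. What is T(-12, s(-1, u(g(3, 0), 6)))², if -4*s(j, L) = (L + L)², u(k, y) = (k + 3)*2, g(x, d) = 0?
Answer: 34596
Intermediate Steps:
u(k, y) = 6 + 2*k (u(k, y) = (3 + k)*2 = 6 + 2*k)
s(j, L) = -L² (s(j, L) = -(L + L)²/4 = -4*L²/4 = -L²)
T(p, N) = -5*p/2 - N*p/2 (T(p, N) = -((4*p + p*N) + p)/2 = -((4*p + N*p) + p)/2 = -(5*p + N*p)/2 = -5*p/2 - N*p/2)
T(-12, s(-1, u(g(3, 0), 6)))² = (-½*(-12)*(5 - (6 + 2*0)²))² = (-½*(-12)*(5 - (6 + 0)²))² = (-½*(-12)*(5 - 1*6²))² = (-½*(-12)*(5 - 1*36))² = (-½*(-12)*(5 - 36))² = (-½*(-12)*(-31))² = (-186)² = 34596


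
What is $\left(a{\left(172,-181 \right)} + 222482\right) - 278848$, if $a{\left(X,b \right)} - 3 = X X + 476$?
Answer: $-26303$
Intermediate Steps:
$a{\left(X,b \right)} = 479 + X^{2}$ ($a{\left(X,b \right)} = 3 + \left(X X + 476\right) = 3 + \left(X^{2} + 476\right) = 3 + \left(476 + X^{2}\right) = 479 + X^{2}$)
$\left(a{\left(172,-181 \right)} + 222482\right) - 278848 = \left(\left(479 + 172^{2}\right) + 222482\right) - 278848 = \left(\left(479 + 29584\right) + 222482\right) - 278848 = \left(30063 + 222482\right) - 278848 = 252545 - 278848 = -26303$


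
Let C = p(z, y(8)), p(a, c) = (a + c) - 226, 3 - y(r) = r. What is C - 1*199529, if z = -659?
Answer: -200419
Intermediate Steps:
y(r) = 3 - r
p(a, c) = -226 + a + c
C = -890 (C = -226 - 659 + (3 - 1*8) = -226 - 659 + (3 - 8) = -226 - 659 - 5 = -890)
C - 1*199529 = -890 - 1*199529 = -890 - 199529 = -200419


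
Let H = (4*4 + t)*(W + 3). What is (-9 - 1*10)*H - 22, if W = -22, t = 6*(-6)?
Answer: -7242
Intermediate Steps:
t = -36
H = 380 (H = (4*4 - 36)*(-22 + 3) = (16 - 36)*(-19) = -20*(-19) = 380)
(-9 - 1*10)*H - 22 = (-9 - 1*10)*380 - 22 = (-9 - 10)*380 - 22 = -19*380 - 22 = -7220 - 22 = -7242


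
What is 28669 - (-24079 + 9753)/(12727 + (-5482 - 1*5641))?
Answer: 22999701/802 ≈ 28678.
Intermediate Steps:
28669 - (-24079 + 9753)/(12727 + (-5482 - 1*5641)) = 28669 - (-14326)/(12727 + (-5482 - 5641)) = 28669 - (-14326)/(12727 - 11123) = 28669 - (-14326)/1604 = 28669 - 1*(-7163/802) = 28669 + 7163/802 = 22999701/802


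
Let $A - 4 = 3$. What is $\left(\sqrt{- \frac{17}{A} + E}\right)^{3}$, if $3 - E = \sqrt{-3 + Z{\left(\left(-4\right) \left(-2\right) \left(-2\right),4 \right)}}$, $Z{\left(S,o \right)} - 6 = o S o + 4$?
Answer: $\frac{\sqrt{7} \left(4 - 7 i \sqrt{249}\right)^{\frac{3}{2}}}{49} \approx -41.894 - 46.71 i$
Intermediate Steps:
$A = 7$ ($A = 4 + 3 = 7$)
$Z{\left(S,o \right)} = 10 + S o^{2}$ ($Z{\left(S,o \right)} = 6 + \left(o S o + 4\right) = 6 + \left(S o o + 4\right) = 6 + \left(S o^{2} + 4\right) = 6 + \left(4 + S o^{2}\right) = 10 + S o^{2}$)
$E = 3 - i \sqrt{249}$ ($E = 3 - \sqrt{-3 + \left(10 + \left(-4\right) \left(-2\right) \left(-2\right) 4^{2}\right)} = 3 - \sqrt{-3 + \left(10 + 8 \left(-2\right) 16\right)} = 3 - \sqrt{-3 + \left(10 - 256\right)} = 3 - \sqrt{-3 - 246} = 3 - \sqrt{-249} = 3 - i \sqrt{249} \approx 3.0 - 15.78 i$)
$\left(\sqrt{- \frac{17}{A} + E}\right)^{3} = \left(\sqrt{- \frac{17}{7} + \left(3 - i \sqrt{249}\right)}\right)^{3} = \left(\sqrt{\frac{4}{7} - i \sqrt{249}}\right)^{3} = \left(\frac{4}{7} - i \sqrt{249}\right)^{\frac{3}{2}}$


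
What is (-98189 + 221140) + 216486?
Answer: 339437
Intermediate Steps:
(-98189 + 221140) + 216486 = 122951 + 216486 = 339437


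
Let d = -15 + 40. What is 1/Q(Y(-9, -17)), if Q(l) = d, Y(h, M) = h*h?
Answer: 1/25 ≈ 0.040000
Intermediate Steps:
Y(h, M) = h²
d = 25
Q(l) = 25
1/Q(Y(-9, -17)) = 1/25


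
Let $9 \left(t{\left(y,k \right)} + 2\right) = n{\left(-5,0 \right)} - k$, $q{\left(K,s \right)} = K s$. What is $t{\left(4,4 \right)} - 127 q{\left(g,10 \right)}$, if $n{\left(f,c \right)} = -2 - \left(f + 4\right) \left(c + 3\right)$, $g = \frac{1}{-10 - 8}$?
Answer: $\frac{614}{9} \approx 68.222$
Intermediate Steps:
$g = - \frac{1}{18}$ ($g = \frac{1}{-18} = - \frac{1}{18} \approx -0.055556$)
$n{\left(f,c \right)} = -2 - \left(3 + c\right) \left(4 + f\right)$ ($n{\left(f,c \right)} = -2 - \left(4 + f\right) \left(3 + c\right) = -2 - \left(3 + c\right) \left(4 + f\right)$)
$t{\left(y,k \right)} = - \frac{17}{9} - \frac{k}{9}$ ($t{\left(y,k \right)} = -2 + \frac{\left(-14 - 0 - -15 - 0 \left(-5\right)\right) - k}{9} = -2 + \frac{\left(-14 + 0 + 15 + 0\right) - k}{9} = -2 + \frac{1 - k}{9} = -2 - \left(- \frac{1}{9} + \frac{k}{9}\right) = - \frac{17}{9} - \frac{k}{9}$)
$t{\left(4,4 \right)} - 127 q{\left(g,10 \right)} = \left(- \frac{17}{9} - \frac{4}{9}\right) - 127 \left(\left(- \frac{1}{18}\right) 10\right) = \left(- \frac{17}{9} - \frac{4}{9}\right) - - \frac{635}{9} = - \frac{7}{3} + \frac{635}{9} = \frac{614}{9}$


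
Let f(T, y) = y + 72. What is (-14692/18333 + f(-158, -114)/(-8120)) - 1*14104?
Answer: -149978272921/10633140 ≈ -14105.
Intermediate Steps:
f(T, y) = 72 + y
(-14692/18333 + f(-158, -114)/(-8120)) - 1*14104 = (-14692/18333 + (72 - 114)/(-8120)) - 1*14104 = (-14692*1/18333 - 42*(-1/8120)) - 14104 = (-14692/18333 + 3/580) - 14104 = -8466361/10633140 - 14104 = -149978272921/10633140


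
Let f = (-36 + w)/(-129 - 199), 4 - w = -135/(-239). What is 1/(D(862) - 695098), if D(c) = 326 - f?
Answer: -78392/54464574407 ≈ -1.4393e-6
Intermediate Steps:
w = 821/239 (w = 4 - (-135)/(-239) = 4 - (-135)*(-1)/239 = 4 - 1*135/239 = 4 - 135/239 = 821/239 ≈ 3.4351)
f = 7783/78392 (f = (-36 + 821/239)/(-129 - 199) = -7783/239/(-328) = -7783/239*(-1/328) = 7783/78392 ≈ 0.099283)
D(c) = 25548009/78392 (D(c) = 326 - 1*7783/78392 = 326 - 7783/78392 = 25548009/78392)
1/(D(862) - 695098) = 1/(25548009/78392 - 695098) = 1/(-54464574407/78392) = -78392/54464574407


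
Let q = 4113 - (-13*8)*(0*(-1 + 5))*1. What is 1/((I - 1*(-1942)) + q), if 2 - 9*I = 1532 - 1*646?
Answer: 9/53611 ≈ 0.00016788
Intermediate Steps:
I = -884/9 (I = 2/9 - (1532 - 1*646)/9 = 2/9 - (1532 - 646)/9 = 2/9 - ⅑*886 = 2/9 - 886/9 = -884/9 ≈ -98.222)
q = 4113 (q = 4113 - (-104)*(0*4)*1 = 4113 - (-104)*0*1 = 4113 - (-104)*0 = 4113 - 1*0 = 4113 + 0 = 4113)
1/((I - 1*(-1942)) + q) = 1/((-884/9 - 1*(-1942)) + 4113) = 1/((-884/9 + 1942) + 4113) = 1/(16594/9 + 4113) = 1/(53611/9) = 9/53611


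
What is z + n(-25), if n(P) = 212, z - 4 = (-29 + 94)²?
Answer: 4441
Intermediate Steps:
z = 4229 (z = 4 + (-29 + 94)² = 4 + 65² = 4 + 4225 = 4229)
z + n(-25) = 4229 + 212 = 4441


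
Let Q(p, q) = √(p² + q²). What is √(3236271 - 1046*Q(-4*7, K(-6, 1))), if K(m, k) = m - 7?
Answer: √(3236271 - 1046*√953) ≈ 1790.0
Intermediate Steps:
K(m, k) = -7 + m
√(3236271 - 1046*Q(-4*7, K(-6, 1))) = √(3236271 - 1046*√((-4*7)² + (-7 - 6)²)) = √(3236271 - 1046*√((-28)² + (-13)²)) = √(3236271 - 1046*√(784 + 169)) = √(3236271 - 1046*√953)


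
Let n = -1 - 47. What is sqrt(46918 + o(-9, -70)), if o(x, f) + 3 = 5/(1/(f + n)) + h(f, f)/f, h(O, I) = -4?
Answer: 9*sqrt(700595)/35 ≈ 215.23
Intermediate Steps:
n = -48
o(x, f) = -243 - 4/f + 5*f (o(x, f) = -3 + (5/(1/(f - 48)) - 4/f) = -3 + (5/(1/(-48 + f)) - 4/f) = -3 + (5*(-48 + f) - 4/f) = -3 + ((-240 + 5*f) - 4/f) = -3 + (-240 - 4/f + 5*f) = -243 - 4/f + 5*f)
sqrt(46918 + o(-9, -70)) = sqrt(46918 + (-243 - 4/(-70) + 5*(-70))) = sqrt(46918 + (-243 - 4*(-1/70) - 350)) = sqrt(46918 + (-243 + 2/35 - 350)) = sqrt(46918 - 20753/35) = sqrt(1621377/35) = 9*sqrt(700595)/35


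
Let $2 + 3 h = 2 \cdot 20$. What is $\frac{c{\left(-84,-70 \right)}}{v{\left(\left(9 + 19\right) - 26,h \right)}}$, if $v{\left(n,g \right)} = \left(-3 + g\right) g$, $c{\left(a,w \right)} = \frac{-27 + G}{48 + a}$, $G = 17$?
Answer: $\frac{5}{2204} \approx 0.0022686$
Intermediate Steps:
$c{\left(a,w \right)} = - \frac{10}{48 + a}$ ($c{\left(a,w \right)} = \frac{-27 + 17}{48 + a} = - \frac{10}{48 + a}$)
$h = \frac{38}{3}$ ($h = - \frac{2}{3} + \frac{2 \cdot 20}{3} = - \frac{2}{3} + \frac{1}{3} \cdot 40 = - \frac{2}{3} + \frac{40}{3} = \frac{38}{3} \approx 12.667$)
$v{\left(n,g \right)} = g \left(-3 + g\right)$
$\frac{c{\left(-84,-70 \right)}}{v{\left(\left(9 + 19\right) - 26,h \right)}} = \frac{\left(-10\right) \frac{1}{48 - 84}}{\frac{38}{3} \left(-3 + \frac{38}{3}\right)} = \frac{\left(-10\right) \frac{1}{-36}}{\frac{38}{3} \cdot \frac{29}{3}} = \frac{\left(-10\right) \left(- \frac{1}{36}\right)}{\frac{1102}{9}} = \frac{5}{18} \cdot \frac{9}{1102} = \frac{5}{2204}$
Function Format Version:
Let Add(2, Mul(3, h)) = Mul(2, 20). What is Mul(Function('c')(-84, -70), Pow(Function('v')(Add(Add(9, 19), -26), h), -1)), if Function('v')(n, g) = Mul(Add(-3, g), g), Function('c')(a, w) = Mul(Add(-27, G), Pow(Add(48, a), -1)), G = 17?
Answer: Rational(5, 2204) ≈ 0.0022686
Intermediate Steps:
Function('c')(a, w) = Mul(-10, Pow(Add(48, a), -1)) (Function('c')(a, w) = Mul(Add(-27, 17), Pow(Add(48, a), -1)) = Mul(-10, Pow(Add(48, a), -1)))
h = Rational(38, 3) (h = Add(Rational(-2, 3), Mul(Rational(1, 3), Mul(2, 20))) = Add(Rational(-2, 3), Mul(Rational(1, 3), 40)) = Add(Rational(-2, 3), Rational(40, 3)) = Rational(38, 3) ≈ 12.667)
Function('v')(n, g) = Mul(g, Add(-3, g))
Mul(Function('c')(-84, -70), Pow(Function('v')(Add(Add(9, 19), -26), h), -1)) = Mul(Mul(-10, Pow(Add(48, -84), -1)), Pow(Mul(Rational(38, 3), Add(-3, Rational(38, 3))), -1)) = Mul(Mul(-10, Pow(-36, -1)), Pow(Mul(Rational(38, 3), Rational(29, 3)), -1)) = Mul(Mul(-10, Rational(-1, 36)), Pow(Rational(1102, 9), -1)) = Mul(Rational(5, 18), Rational(9, 1102)) = Rational(5, 2204)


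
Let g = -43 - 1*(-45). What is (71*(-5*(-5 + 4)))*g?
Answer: 710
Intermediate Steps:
g = 2 (g = -43 + 45 = 2)
(71*(-5*(-5 + 4)))*g = (71*(-5*(-5 + 4)))*2 = (71*(-5*(-1)))*2 = (71*5)*2 = 355*2 = 710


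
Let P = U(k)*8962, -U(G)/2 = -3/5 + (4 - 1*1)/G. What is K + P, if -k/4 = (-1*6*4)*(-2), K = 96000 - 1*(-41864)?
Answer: 11911877/80 ≈ 1.4890e+5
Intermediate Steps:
K = 137864 (K = 96000 + 41864 = 137864)
k = -192 (k = -4*-1*6*4*(-2) = -4*(-6*4)*(-2) = -(-96)*(-2) = -4*48 = -192)
U(G) = 6/5 - 6/G (U(G) = -2*(-3/5 + (4 - 1*1)/G) = -2*(-3*1/5 + (4 - 1)/G) = -2*(-3/5 + 3/G) = 6/5 - 6/G)
P = 882757/80 (P = (6/5 - 6/(-192))*8962 = (6/5 - 6*(-1/192))*8962 = (6/5 + 1/32)*8962 = (197/160)*8962 = 882757/80 ≈ 11034.)
K + P = 137864 + 882757/80 = 11911877/80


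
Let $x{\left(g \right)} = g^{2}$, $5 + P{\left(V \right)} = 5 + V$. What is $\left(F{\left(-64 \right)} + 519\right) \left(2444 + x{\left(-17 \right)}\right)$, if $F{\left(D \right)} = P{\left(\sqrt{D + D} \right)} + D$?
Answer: $1243515 + 21864 i \sqrt{2} \approx 1.2435 \cdot 10^{6} + 30920.0 i$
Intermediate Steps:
$P{\left(V \right)} = V$ ($P{\left(V \right)} = -5 + \left(5 + V\right) = V$)
$F{\left(D \right)} = D + \sqrt{2} \sqrt{D}$ ($F{\left(D \right)} = \sqrt{D + D} + D = \sqrt{2 D} + D = \sqrt{2} \sqrt{D} + D = D + \sqrt{2} \sqrt{D}$)
$\left(F{\left(-64 \right)} + 519\right) \left(2444 + x{\left(-17 \right)}\right) = \left(\left(-64 + \sqrt{2} \sqrt{-64}\right) + 519\right) \left(2444 + \left(-17\right)^{2}\right) = \left(\left(-64 + \sqrt{2} \cdot 8 i\right) + 519\right) \left(2444 + 289\right) = \left(\left(-64 + 8 i \sqrt{2}\right) + 519\right) 2733 = \left(455 + 8 i \sqrt{2}\right) 2733 = 1243515 + 21864 i \sqrt{2}$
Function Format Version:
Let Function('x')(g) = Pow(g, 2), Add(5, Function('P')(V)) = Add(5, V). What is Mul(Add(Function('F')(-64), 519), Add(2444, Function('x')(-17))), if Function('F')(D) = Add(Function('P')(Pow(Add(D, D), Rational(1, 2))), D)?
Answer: Add(1243515, Mul(21864, I, Pow(2, Rational(1, 2)))) ≈ Add(1.2435e+6, Mul(30920., I))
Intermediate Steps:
Function('P')(V) = V (Function('P')(V) = Add(-5, Add(5, V)) = V)
Function('F')(D) = Add(D, Mul(Pow(2, Rational(1, 2)), Pow(D, Rational(1, 2)))) (Function('F')(D) = Add(Pow(Add(D, D), Rational(1, 2)), D) = Add(Pow(Mul(2, D), Rational(1, 2)), D) = Add(Mul(Pow(2, Rational(1, 2)), Pow(D, Rational(1, 2))), D) = Add(D, Mul(Pow(2, Rational(1, 2)), Pow(D, Rational(1, 2)))))
Mul(Add(Function('F')(-64), 519), Add(2444, Function('x')(-17))) = Mul(Add(Add(-64, Mul(Pow(2, Rational(1, 2)), Pow(-64, Rational(1, 2)))), 519), Add(2444, Pow(-17, 2))) = Mul(Add(Add(-64, Mul(Pow(2, Rational(1, 2)), Mul(8, I))), 519), Add(2444, 289)) = Mul(Add(Add(-64, Mul(8, I, Pow(2, Rational(1, 2)))), 519), 2733) = Mul(Add(455, Mul(8, I, Pow(2, Rational(1, 2)))), 2733) = Add(1243515, Mul(21864, I, Pow(2, Rational(1, 2))))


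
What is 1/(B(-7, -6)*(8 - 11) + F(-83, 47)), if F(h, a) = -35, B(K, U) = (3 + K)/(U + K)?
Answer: -13/467 ≈ -0.027837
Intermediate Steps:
B(K, U) = (3 + K)/(K + U)
1/(B(-7, -6)*(8 - 11) + F(-83, 47)) = 1/(((3 - 7)/(-7 - 6))*(8 - 11) - 35) = 1/((-4/(-13))*(-3) - 35) = 1/(-1/13*(-4)*(-3) - 35) = 1/((4/13)*(-3) - 35) = 1/(-12/13 - 35) = 1/(-467/13) = -13/467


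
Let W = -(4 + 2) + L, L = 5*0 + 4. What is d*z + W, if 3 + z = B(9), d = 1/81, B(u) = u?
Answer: -52/27 ≈ -1.9259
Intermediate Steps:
d = 1/81 ≈ 0.012346
z = 6 (z = -3 + 9 = 6)
L = 4 (L = 0 + 4 = 4)
W = -2 (W = -(4 + 2) + 4 = -1*6 + 4 = -6 + 4 = -2)
d*z + W = (1/81)*6 - 2 = 2/27 - 2 = -52/27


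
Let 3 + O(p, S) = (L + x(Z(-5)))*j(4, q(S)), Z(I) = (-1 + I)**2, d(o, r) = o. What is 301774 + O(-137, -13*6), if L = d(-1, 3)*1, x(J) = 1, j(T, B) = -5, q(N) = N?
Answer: 301771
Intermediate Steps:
L = -1 (L = -1*1 = -1)
O(p, S) = -3 (O(p, S) = -3 + (-1 + 1)*(-5) = -3 + 0*(-5) = -3 + 0 = -3)
301774 + O(-137, -13*6) = 301774 - 3 = 301771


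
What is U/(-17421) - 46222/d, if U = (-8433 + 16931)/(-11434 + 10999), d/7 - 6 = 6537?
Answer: -12958790336/12855043005 ≈ -1.0081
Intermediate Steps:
d = 45801 (d = 42 + 7*6537 = 42 + 45759 = 45801)
U = -8498/435 (U = 8498/(-435) = 8498*(-1/435) = -8498/435 ≈ -19.536)
U/(-17421) - 46222/d = -8498/435/(-17421) - 46222/45801 = -8498/435*(-1/17421) - 46222*1/45801 = 8498/7578135 - 46222/45801 = -12958790336/12855043005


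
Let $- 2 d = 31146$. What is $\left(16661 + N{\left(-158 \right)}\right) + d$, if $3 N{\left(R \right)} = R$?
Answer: $\frac{3106}{3} \approx 1035.3$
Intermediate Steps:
$d = -15573$ ($d = \left(- \frac{1}{2}\right) 31146 = -15573$)
$N{\left(R \right)} = \frac{R}{3}$
$\left(16661 + N{\left(-158 \right)}\right) + d = \left(16661 + \frac{1}{3} \left(-158\right)\right) - 15573 = \left(16661 - \frac{158}{3}\right) - 15573 = \frac{49825}{3} - 15573 = \frac{3106}{3}$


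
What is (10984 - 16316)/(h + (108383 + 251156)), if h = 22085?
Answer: -1333/95406 ≈ -0.013972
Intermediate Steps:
(10984 - 16316)/(h + (108383 + 251156)) = (10984 - 16316)/(22085 + (108383 + 251156)) = -5332/(22085 + 359539) = -5332/381624 = -5332*1/381624 = -1333/95406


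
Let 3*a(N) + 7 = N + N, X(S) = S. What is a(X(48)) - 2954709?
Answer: -8864038/3 ≈ -2.9547e+6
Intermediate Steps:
a(N) = -7/3 + 2*N/3 (a(N) = -7/3 + (N + N)/3 = -7/3 + (2*N)/3 = -7/3 + 2*N/3)
a(X(48)) - 2954709 = (-7/3 + (⅔)*48) - 2954709 = (-7/3 + 32) - 2954709 = 89/3 - 2954709 = -8864038/3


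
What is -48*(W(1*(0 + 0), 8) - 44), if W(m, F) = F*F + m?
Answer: -960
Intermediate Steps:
W(m, F) = m + F² (W(m, F) = F² + m = m + F²)
-48*(W(1*(0 + 0), 8) - 44) = -48*((1*(0 + 0) + 8²) - 44) = -48*((1*0 + 64) - 44) = -48*((0 + 64) - 44) = -48*(64 - 44) = -48*20 = -960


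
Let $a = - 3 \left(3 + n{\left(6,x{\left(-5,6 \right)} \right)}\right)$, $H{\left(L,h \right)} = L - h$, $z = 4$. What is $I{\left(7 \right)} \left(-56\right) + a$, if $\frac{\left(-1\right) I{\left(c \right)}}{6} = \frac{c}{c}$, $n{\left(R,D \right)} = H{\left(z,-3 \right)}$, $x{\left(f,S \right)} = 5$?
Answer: $306$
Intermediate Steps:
$n{\left(R,D \right)} = 7$ ($n{\left(R,D \right)} = 4 - -3 = 4 + 3 = 7$)
$a = -30$ ($a = - 3 \left(3 + 7\right) = \left(-3\right) 10 = -30$)
$I{\left(c \right)} = -6$ ($I{\left(c \right)} = - 6 \frac{c}{c} = \left(-6\right) 1 = -6$)
$I{\left(7 \right)} \left(-56\right) + a = \left(-6\right) \left(-56\right) - 30 = 336 - 30 = 306$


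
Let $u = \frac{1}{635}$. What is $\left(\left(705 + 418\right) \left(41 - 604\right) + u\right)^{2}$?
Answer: $\frac{161184676020996996}{403225} \approx 3.9974 \cdot 10^{11}$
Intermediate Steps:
$u = \frac{1}{635} \approx 0.0015748$
$\left(\left(705 + 418\right) \left(41 - 604\right) + u\right)^{2} = \left(\left(705 + 418\right) \left(41 - 604\right) + \frac{1}{635}\right)^{2} = \left(1123 \left(41 - 604\right) + \frac{1}{635}\right)^{2} = \left(1123 \left(-563\right) + \frac{1}{635}\right)^{2} = \left(-632249 + \frac{1}{635}\right)^{2} = \left(- \frac{401478114}{635}\right)^{2} = \frac{161184676020996996}{403225}$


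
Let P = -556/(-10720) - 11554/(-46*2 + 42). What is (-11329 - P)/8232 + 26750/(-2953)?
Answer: -3408197129951/325741886400 ≈ -10.463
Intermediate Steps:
P = 3097167/13400 (P = -556*(-1/10720) - 11554/(-92 + 42) = 139/2680 - 11554/(-50) = 139/2680 - 11554*(-1/50) = 139/2680 + 5777/25 = 3097167/13400 ≈ 231.13)
(-11329 - P)/8232 + 26750/(-2953) = (-11329 - 1*3097167/13400)/8232 + 26750/(-2953) = (-11329 - 3097167/13400)*(1/8232) + 26750*(-1/2953) = -154905767/13400*1/8232 - 26750/2953 = -154905767/110308800 - 26750/2953 = -3408197129951/325741886400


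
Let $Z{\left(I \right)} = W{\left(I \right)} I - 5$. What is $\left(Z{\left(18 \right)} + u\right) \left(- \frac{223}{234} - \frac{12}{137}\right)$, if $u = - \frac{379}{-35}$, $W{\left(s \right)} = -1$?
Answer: $\frac{2368489}{187005} \approx 12.665$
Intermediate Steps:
$u = \frac{379}{35}$ ($u = \left(-379\right) \left(- \frac{1}{35}\right) = \frac{379}{35} \approx 10.829$)
$Z{\left(I \right)} = -5 - I$ ($Z{\left(I \right)} = - I - 5 = -5 - I$)
$\left(Z{\left(18 \right)} + u\right) \left(- \frac{223}{234} - \frac{12}{137}\right) = \left(\left(-5 - 18\right) + \frac{379}{35}\right) \left(- \frac{223}{234} - \frac{12}{137}\right) = \left(\left(-5 - 18\right) + \frac{379}{35}\right) \left(\left(-223\right) \frac{1}{234} - \frac{12}{137}\right) = \left(-23 + \frac{379}{35}\right) \left(- \frac{223}{234} - \frac{12}{137}\right) = \left(- \frac{426}{35}\right) \left(- \frac{33359}{32058}\right) = \frac{2368489}{187005}$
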